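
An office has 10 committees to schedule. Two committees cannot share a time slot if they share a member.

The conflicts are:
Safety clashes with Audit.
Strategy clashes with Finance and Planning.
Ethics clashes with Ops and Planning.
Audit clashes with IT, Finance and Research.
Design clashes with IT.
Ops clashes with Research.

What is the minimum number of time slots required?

The cycle Ops-Ethics-Planning-Strategy-Finance-Audit-Research-Ops has odd length 7, so it cannot be 2-colored; at least 3 time slots are needed.
A valid assignment using 3 time slots: Safety=2, Strategy=1, Ethics=3, Audit=1, Design=1, IT=2, Ops=1, Finance=2, Research=2, Planning=2. Each listed conflict is separated.

3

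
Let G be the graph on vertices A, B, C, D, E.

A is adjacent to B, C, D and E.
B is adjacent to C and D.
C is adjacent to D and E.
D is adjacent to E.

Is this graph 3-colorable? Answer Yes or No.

No

A, B, C, D form a clique, so at least 4 colors are needed.
So 3 colors are not enough.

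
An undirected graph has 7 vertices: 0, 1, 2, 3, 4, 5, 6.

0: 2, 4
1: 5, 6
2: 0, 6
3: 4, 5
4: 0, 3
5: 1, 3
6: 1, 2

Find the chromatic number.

The cycle 6-2-0-4-3-5-1-6 has odd length 7, so it cannot be 2-colored; at least 3 colors are needed.
3 colors suffice: 0=blue, 1=red, 2=red, 3=blue, 4=red, 5=green, 6=blue. Every edge joins two different colors.

3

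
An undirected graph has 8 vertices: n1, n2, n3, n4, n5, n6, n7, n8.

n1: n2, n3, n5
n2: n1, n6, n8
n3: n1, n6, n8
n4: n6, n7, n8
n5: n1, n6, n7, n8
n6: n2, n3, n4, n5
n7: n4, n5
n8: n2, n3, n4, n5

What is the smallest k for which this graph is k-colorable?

2

n4 and n7 are adjacent, so at least 2 colors are needed.
2 colors suffice: n1=blue, n2=red, n3=red, n4=red, n5=red, n6=blue, n7=blue, n8=blue. Each edge has distinct colors on its endpoints.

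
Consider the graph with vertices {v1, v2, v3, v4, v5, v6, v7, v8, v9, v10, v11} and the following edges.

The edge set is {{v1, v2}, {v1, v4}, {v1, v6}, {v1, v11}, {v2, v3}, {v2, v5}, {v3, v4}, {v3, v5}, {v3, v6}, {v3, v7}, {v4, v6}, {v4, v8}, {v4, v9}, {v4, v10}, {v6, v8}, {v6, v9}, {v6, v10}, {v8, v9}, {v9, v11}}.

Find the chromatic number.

v4, v6, v8, v9 form a clique, so at least 4 colors are needed.
4 colors suffice: color R → {v2, v6, v7, v11}; color B → {v4, v5}; color G → {v1, v3, v9, v10}; color Y → {v8}. Each edge has distinct colors on its endpoints.

4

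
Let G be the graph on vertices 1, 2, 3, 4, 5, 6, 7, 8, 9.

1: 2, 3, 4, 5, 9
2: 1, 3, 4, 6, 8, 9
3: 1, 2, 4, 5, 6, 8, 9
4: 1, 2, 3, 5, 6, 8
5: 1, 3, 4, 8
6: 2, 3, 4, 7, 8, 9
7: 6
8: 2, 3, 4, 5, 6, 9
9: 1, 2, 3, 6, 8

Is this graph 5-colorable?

The chromatic number is 5. 2, 3, 4, 6, 8 are pairwise adjacent (a clique of size 5), so at least 5 colors are needed.
5 colors suffice: 1=green, 2=yellow, 3=red, 4=blue, 5=yellow, 6=green, 7=red, 8=purple, 9=blue.
That is already a proper 5-coloring.

Yes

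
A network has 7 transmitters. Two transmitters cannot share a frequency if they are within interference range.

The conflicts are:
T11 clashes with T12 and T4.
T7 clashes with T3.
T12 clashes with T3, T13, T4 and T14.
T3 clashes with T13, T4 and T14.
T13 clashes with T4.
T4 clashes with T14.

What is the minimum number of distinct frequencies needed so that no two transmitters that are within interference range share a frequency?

4

T12, T3, T4, T14 pairwise conflict, so at least 4 frequencies are needed.
4 frequencies suffice: frequency 1 → {T7, T12}; frequency 2 → {T11, T3}; frequency 3 → {T4}; frequency 4 → {T13, T14}. Each listed conflict is separated.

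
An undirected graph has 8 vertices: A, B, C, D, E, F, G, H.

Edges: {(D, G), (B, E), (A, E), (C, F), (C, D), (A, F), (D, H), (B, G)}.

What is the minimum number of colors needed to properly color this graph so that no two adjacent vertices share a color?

3

The cycle G-B-E-A-F-C-D-G has odd length 7, so it cannot be 2-colored; at least 3 colors are needed.
3 colors suffice: color red → {A, B, D}; color blue → {C, E, G, H}; color green → {F}. Every edge joins two different colors.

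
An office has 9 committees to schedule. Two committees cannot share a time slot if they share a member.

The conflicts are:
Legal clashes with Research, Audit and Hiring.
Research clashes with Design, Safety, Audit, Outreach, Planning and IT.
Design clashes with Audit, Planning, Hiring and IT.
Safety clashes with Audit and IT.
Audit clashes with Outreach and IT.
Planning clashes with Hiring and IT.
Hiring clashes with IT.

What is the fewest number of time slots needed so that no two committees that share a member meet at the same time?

Research, Design, Planning, IT all conflict with each other, so at least 4 time slots are needed.
4 time slots suffice: Legal=2, Research=1, Design=4, Safety=4, Audit=3, Outreach=2, Planning=3, Hiring=1, IT=2. No two conflicting committees share a time slot.

4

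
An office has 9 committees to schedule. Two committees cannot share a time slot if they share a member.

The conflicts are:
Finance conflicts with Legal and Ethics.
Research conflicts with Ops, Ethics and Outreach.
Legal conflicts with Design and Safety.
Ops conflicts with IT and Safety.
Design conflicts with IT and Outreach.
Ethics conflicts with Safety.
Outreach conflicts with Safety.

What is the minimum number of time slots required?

The cycle IT-Design-Outreach-Safety-Ops-IT has odd length 5, so it cannot be 2-colored; at least 3 time slots are needed.
3 time slots suffice: time slot 1 → {Finance, Research, Design, Safety}; time slot 2 → {Legal, Ops, Ethics, Outreach}; time slot 3 → {IT}. No two conflicting committees share a time slot.

3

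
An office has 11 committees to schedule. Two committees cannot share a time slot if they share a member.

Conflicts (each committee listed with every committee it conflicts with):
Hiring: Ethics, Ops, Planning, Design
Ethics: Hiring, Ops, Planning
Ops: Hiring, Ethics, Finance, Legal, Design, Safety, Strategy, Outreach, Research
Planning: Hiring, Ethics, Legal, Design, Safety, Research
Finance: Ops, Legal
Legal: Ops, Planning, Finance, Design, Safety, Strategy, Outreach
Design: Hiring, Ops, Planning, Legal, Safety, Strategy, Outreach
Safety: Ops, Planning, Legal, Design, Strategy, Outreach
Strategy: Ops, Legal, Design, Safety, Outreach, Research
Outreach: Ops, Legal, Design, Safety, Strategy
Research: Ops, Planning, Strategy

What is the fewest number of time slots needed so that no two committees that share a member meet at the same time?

6

Ops, Legal, Design, Safety, Strategy, Outreach all conflict with each other, so at least 6 time slots are needed.
6 time slots suffice: time slot 1 → {Ops, Planning}; time slot 2 → {Hiring, Legal, Research}; time slot 3 → {Ethics, Finance, Design}; time slot 4 → {Strategy}; time slot 5 → {Safety}; time slot 6 → {Outreach}. Every pair that conflicts lands in different time slots.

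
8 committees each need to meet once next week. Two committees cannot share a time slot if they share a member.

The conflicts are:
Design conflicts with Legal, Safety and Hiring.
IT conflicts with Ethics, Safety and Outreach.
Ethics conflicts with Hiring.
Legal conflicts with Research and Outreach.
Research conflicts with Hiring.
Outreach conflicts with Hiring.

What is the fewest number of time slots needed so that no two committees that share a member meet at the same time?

The cycle Safety-Design-Legal-Outreach-IT-Safety has odd length 5, so it cannot be 2-colored; at least 3 time slots are needed.
3 time slots suffice: Design=2, IT=1, Ethics=2, Legal=1, Safety=3, Research=2, Outreach=2, Hiring=1. Each listed conflict is separated.

3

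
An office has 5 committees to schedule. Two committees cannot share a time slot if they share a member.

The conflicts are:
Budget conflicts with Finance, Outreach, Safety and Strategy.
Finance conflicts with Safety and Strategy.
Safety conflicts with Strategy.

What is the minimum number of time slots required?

Budget, Finance, Safety, Strategy pairwise conflict, so at least 4 time slots are needed.
A valid assignment using 4 time slots: Budget=1, Finance=3, Outreach=2, Safety=4, Strategy=2. Each listed conflict is separated.

4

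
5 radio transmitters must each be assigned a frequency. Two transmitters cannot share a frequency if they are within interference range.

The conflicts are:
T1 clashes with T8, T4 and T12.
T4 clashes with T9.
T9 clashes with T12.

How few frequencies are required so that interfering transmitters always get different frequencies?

T9 and T12 conflict, so at least 2 frequencies are needed.
Using 2 frequencies: T1=1, T8=2, T4=2, T9=1, T12=2. No two conflicting transmitters share a frequency.

2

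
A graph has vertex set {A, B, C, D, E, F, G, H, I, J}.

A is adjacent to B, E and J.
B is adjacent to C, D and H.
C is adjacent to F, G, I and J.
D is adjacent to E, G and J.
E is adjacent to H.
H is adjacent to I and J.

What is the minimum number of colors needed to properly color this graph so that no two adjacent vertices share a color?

2

D and G are adjacent, so at least 2 colors are needed.
2 colors suffice: A=1, B=2, C=1, D=1, E=2, F=2, G=2, H=1, I=2, J=2. Every edge joins two different colors.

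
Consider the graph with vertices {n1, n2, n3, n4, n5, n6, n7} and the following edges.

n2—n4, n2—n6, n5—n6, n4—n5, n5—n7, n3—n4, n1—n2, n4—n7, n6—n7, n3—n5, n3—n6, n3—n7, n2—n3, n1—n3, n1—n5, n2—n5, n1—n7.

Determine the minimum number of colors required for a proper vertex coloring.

4

n2, n3, n5, n6 are mutually adjacent (a clique of size 4), so at least 4 colors are needed.
A valid assignment using 4 colors: n1=4, n2=3, n3=1, n4=4, n5=2, n6=4, n7=3. Each edge has distinct colors on its endpoints.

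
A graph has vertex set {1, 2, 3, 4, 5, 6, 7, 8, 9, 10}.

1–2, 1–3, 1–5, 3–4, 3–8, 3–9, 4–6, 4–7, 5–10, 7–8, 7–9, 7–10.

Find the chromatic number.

4 and 7 are adjacent, so at least 2 colors are needed.
A valid assignment using 2 colors: 1=blue, 2=red, 3=red, 4=blue, 5=red, 6=red, 7=red, 8=blue, 9=blue, 10=blue. Every edge joins two different colors.

2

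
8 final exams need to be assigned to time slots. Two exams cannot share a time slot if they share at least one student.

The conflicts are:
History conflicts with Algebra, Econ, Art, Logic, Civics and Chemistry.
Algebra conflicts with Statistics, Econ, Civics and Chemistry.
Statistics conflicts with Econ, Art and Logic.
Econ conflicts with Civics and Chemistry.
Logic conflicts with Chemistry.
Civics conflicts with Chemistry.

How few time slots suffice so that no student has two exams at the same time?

5

History, Algebra, Econ, Civics, Chemistry pairwise conflict, so at least 5 time slots are needed.
5 time slots suffice: time slot 1 → {History, Statistics}; time slot 2 → {Algebra, Art, Logic}; time slot 3 → {Econ}; time slot 4 → {Chemistry}; time slot 5 → {Civics}. No two conflicting exams share a time slot.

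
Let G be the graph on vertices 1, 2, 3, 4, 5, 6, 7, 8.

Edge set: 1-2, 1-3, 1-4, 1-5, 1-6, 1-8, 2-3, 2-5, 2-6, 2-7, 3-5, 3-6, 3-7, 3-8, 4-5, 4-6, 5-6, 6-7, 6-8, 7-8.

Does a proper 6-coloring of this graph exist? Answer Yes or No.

Yes

The chromatic number is 5. 1, 2, 3, 5, 6 form a clique, so at least 5 colors are needed.
5 colors suffice: color red → {6}; color blue → {1, 7}; color green → {3, 4}; color yellow → {5, 8}; color purple → {2}.
Since 6 ≥ 5, a proper 6-coloring certainly exists.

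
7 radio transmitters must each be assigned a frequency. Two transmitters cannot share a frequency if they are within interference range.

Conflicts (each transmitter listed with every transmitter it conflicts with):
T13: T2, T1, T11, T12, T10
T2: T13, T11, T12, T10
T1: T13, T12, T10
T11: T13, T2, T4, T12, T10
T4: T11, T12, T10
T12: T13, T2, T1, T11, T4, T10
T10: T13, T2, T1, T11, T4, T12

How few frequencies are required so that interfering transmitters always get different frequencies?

5

T13, T2, T11, T12, T10 pairwise conflict, so at least 5 frequencies are needed.
A valid assignment using 5 frequencies: T13=4, T2=5, T1=3, T11=3, T4=4, T12=1, T10=2. Each listed conflict is separated.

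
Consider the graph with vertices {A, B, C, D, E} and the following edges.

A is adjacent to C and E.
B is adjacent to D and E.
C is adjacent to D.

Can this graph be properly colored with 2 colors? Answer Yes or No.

The cycle A-C-D-B-E-A has odd length 5, so it cannot be 2-colored; at least 3 colors are needed.
So 2 colors are not enough.

No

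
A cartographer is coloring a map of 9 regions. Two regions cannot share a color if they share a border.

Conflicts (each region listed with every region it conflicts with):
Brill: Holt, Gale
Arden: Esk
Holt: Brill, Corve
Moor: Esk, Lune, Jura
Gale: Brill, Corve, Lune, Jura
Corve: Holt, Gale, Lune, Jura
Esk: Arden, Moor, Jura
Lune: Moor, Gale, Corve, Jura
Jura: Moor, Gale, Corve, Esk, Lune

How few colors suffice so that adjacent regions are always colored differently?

Gale, Corve, Lune, Jura pairwise conflict, so at least 4 colors are needed.
4 colors suffice: Brill=1, Arden=1, Holt=3, Moor=4, Gale=4, Corve=2, Esk=2, Lune=3, Jura=1. Each listed conflict is separated.

4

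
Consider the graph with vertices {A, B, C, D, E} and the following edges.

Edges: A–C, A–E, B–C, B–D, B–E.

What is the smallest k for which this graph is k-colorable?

B and E are adjacent, so at least 2 colors are needed.
One proper 2-coloring: A=1, B=1, C=2, D=2, E=2. Every edge joins two different colors.

2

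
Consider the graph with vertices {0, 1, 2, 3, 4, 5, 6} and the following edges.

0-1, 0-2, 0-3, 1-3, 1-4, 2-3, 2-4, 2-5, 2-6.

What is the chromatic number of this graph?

3

0, 2, 3 form a triangle, so at least 3 colors are needed.
One proper 3-coloring: 0=b, 1=a, 2=a, 3=c, 4=b, 5=b, 6=b. No two adjacent vertices share a color.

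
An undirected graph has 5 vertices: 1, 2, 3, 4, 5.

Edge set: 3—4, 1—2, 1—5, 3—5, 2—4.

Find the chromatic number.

The cycle 4-3-5-1-2-4 has odd length 5, so it cannot be 2-colored; at least 3 colors are needed.
3 colors suffice: 1=green, 2=blue, 3=blue, 4=red, 5=red. No two adjacent vertices share a color.

3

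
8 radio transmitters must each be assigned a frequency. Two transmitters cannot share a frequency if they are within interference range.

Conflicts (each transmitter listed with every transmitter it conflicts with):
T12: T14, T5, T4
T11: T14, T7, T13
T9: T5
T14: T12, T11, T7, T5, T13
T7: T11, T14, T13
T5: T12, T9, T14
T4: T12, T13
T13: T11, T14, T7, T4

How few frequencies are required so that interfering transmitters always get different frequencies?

4

T11, T14, T7, T13 all conflict with each other, so at least 4 frequencies are needed.
4 frequencies suffice: frequency 1 → {T9, T14, T4}; frequency 2 → {T12, T13}; frequency 3 → {T11, T5}; frequency 4 → {T7}. No two conflicting transmitters share a frequency.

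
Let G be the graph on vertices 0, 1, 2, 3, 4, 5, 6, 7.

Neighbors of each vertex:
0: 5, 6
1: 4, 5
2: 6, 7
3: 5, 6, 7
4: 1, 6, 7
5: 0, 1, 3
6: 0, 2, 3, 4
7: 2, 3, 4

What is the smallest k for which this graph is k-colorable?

3

The cycle 1-4-7-3-5-1 has odd length 5, so it cannot be 2-colored; at least 3 colors are needed.
3 colors suffice: color a → {5, 6, 7}; color b → {0, 2, 3, 4}; color c → {1}. No two adjacent vertices share a color.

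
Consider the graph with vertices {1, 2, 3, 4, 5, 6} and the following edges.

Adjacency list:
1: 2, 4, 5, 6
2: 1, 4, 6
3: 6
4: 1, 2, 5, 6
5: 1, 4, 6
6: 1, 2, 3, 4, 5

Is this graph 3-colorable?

1, 4, 5, 6 are pairwise adjacent (a clique of size 4), so at least 4 colors are needed.
So 3 colors are not enough.

No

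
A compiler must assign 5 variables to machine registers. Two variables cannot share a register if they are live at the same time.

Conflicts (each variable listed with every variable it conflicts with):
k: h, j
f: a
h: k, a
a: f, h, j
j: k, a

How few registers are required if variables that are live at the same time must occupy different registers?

2

k and h conflict, so at least 2 registers are needed.
2 registers suffice: k=1, f=2, h=2, a=1, j=2. Every pair that conflicts lands in different registers.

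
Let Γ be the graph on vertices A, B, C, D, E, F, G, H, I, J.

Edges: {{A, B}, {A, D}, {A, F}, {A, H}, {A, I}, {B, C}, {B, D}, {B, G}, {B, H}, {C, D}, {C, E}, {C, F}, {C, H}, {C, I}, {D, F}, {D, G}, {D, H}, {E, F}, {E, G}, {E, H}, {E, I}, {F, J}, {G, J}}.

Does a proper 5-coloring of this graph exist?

Yes

The chromatic number is 4. B, C, D, H form a clique, so at least 4 colors are needed.
A valid assignment using 4 colors: A=red, B=green, C=red, D=blue, E=blue, F=green, G=red, H=yellow, I=green, J=blue.
Since 5 ≥ 4, a proper 5-coloring certainly exists.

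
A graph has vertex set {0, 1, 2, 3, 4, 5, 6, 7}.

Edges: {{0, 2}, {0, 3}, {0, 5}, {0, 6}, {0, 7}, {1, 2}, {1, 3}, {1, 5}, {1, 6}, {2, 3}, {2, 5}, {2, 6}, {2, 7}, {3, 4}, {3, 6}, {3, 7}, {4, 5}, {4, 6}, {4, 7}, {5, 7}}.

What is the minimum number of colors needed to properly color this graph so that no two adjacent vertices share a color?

4

1, 2, 3, 6 form a clique, so at least 4 colors are needed.
One proper 4-coloring: 0=d, 1=d, 2=a, 3=b, 4=a, 5=b, 6=c, 7=c. No two adjacent vertices share a color.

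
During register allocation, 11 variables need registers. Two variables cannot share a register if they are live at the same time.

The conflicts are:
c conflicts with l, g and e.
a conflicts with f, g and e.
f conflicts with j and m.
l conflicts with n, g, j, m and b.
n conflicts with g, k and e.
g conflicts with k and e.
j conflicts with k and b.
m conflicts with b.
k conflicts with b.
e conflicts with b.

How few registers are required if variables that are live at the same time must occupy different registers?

3

l, m, b are mutually in conflict, so at least 3 registers are needed.
Using 3 registers: c=3, a=3, f=1, l=2, n=3, g=1, j=3, m=3, k=2, e=2, b=1. Each listed conflict is separated.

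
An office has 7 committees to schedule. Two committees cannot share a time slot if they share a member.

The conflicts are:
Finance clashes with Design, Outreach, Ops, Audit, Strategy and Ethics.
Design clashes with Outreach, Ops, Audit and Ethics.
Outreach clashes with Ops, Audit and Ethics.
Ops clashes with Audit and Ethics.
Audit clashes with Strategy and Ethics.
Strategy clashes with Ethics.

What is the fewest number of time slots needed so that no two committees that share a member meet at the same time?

Finance, Design, Outreach, Ops, Audit, Ethics pairwise conflict, so at least 6 time slots are needed.
A valid assignment using 6 time slots: Finance=3, Design=6, Outreach=4, Ops=5, Audit=2, Strategy=4, Ethics=1. Every pair that conflicts lands in different time slots.

6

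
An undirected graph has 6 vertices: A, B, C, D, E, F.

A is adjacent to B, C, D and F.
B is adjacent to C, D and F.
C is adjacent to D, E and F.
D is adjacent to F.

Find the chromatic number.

5

A, B, C, D, F form a clique, so at least 5 colors are needed.
5 colors suffice: A=purple, B=blue, C=red, D=yellow, E=blue, F=green. No two adjacent vertices share a color.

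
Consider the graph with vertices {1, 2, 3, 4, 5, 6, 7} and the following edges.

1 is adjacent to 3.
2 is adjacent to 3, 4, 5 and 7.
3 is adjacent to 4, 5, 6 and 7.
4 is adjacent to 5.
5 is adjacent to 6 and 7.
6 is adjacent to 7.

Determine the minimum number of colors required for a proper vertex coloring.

2, 3, 5, 7 are pairwise adjacent (a clique of size 4), so at least 4 colors are needed.
4 colors suffice: color a → {3}; color b → {1, 5}; color c → {4, 7}; color d → {2, 6}. Each edge has distinct colors on its endpoints.

4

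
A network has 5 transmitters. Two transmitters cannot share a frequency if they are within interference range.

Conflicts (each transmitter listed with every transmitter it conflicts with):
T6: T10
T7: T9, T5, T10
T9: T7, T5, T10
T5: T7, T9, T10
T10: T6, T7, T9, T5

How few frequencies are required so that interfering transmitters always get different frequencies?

T7, T9, T5, T10 are mutually in conflict, so at least 4 frequencies are needed.
Using 4 frequencies: T6=2, T7=3, T9=2, T5=4, T10=1. No two conflicting transmitters share a frequency.

4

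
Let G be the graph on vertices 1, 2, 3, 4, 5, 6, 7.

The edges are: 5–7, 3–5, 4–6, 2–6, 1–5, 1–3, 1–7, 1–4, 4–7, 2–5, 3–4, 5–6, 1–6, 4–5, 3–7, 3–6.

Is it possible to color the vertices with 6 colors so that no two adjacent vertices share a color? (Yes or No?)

The chromatic number is 5. 1, 3, 4, 5, 6 are pairwise adjacent (a clique of size 5), so at least 5 colors are needed.
5 colors suffice: color red → {5}; color blue → {6, 7}; color green → {2, 4}; color yellow → {1}; color purple → {3}.
Since 6 ≥ 5, a proper 6-coloring certainly exists.

Yes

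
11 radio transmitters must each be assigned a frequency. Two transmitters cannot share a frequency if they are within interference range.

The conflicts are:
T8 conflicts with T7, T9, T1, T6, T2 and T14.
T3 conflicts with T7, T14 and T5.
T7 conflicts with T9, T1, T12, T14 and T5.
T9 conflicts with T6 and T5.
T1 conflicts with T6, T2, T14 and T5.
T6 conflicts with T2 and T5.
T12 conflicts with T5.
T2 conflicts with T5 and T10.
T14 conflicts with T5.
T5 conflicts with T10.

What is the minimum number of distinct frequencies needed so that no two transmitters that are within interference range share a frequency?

4

T1, T6, T2, T5 pairwise conflict, so at least 4 frequencies are needed.
4 frequencies suffice: frequency 1 → {T8, T5}; frequency 2 → {T7, T6, T10}; frequency 3 → {T3, T9, T1, T12}; frequency 4 → {T2, T14}. Each listed conflict is separated.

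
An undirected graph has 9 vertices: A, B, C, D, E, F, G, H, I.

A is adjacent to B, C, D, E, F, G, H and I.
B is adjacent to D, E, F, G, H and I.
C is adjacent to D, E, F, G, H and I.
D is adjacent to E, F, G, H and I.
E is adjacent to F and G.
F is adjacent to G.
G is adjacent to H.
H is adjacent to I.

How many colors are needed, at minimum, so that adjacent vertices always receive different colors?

6

A, C, D, E, F, G are pairwise adjacent (a clique of size 6), so at least 6 colors are needed.
6 colors suffice: color 1 → {D}; color 2 → {A}; color 3 → {B, C}; color 4 → {G, I}; color 5 → {E, H}; color 6 → {F}. No two adjacent vertices share a color.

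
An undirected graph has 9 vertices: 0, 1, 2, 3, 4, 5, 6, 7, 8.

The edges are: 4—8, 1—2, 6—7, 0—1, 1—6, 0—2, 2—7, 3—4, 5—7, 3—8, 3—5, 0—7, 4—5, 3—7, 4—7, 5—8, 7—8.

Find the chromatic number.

3, 4, 5, 7, 8 form a clique, so at least 5 colors are needed.
5 colors suffice: color red → {1, 7}; color blue → {0, 5, 6}; color green → {2, 4}; color yellow → {3}; color purple → {8}. No two adjacent vertices share a color.

5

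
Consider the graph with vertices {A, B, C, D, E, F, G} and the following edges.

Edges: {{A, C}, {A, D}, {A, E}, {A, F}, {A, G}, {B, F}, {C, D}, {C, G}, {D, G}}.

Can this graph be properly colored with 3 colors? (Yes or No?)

No

A, C, D, G are pairwise adjacent (a clique of size 4), so at least 4 colors are needed.
So 3 colors are not enough.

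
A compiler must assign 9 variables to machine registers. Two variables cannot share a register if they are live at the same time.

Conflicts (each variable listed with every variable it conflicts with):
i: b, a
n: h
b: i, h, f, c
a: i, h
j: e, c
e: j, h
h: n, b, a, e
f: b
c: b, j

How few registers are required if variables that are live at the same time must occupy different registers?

3

The cycle c-b-h-e-j-c has odd length 5, so it cannot be 2-colored; at least 3 registers are needed.
3 registers suffice: i=2, n=1, b=1, a=1, j=3, e=1, h=2, f=2, c=2. Every pair that conflicts lands in different registers.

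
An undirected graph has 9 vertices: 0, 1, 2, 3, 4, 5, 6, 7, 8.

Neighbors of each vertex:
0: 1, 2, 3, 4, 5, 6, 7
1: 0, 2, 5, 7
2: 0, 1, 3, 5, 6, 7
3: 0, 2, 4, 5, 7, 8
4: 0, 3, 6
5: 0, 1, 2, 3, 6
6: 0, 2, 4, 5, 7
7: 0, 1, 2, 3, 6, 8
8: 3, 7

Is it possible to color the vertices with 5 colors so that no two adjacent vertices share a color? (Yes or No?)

Yes

The chromatic number is 4. 0, 1, 2, 7 form a clique, so at least 4 colors are needed.
4 colors suffice: color red → {0, 8}; color blue → {4, 5, 7}; color green → {2}; color yellow → {1, 3, 6}.
Since 5 ≥ 4, a proper 5-coloring certainly exists.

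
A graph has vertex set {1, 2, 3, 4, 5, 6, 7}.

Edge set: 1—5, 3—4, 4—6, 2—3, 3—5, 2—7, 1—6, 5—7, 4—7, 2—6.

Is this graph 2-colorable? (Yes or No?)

No

The cycle 7-5-1-6-2-7 has odd length 5, so it cannot be 2-colored; at least 3 colors are needed.
So 2 colors are not enough.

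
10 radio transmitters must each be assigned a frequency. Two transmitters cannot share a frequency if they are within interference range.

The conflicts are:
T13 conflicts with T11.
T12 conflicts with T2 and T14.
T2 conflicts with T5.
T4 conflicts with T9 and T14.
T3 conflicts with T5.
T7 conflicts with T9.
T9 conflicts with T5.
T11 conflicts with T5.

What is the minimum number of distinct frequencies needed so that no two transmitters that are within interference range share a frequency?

2

T9 and T5 conflict, so at least 2 frequencies are needed.
2 frequencies suffice: frequency 1 → {T13, T12, T4, T7, T5}; frequency 2 → {T2, T3, T9, T11, T14}. No two conflicting transmitters share a frequency.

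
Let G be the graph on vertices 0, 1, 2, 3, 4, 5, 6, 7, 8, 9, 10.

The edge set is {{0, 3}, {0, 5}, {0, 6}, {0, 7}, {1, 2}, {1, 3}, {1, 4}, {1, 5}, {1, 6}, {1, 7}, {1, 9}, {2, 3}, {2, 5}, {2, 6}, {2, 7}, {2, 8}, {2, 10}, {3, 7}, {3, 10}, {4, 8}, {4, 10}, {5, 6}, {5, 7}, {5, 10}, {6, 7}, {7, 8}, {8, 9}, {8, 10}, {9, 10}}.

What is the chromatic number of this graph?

5

1, 2, 5, 6, 7 form a clique, so at least 5 colors are needed.
One proper 5-coloring: 0=a, 1=c, 2=a, 3=d, 4=a, 5=d, 6=e, 7=b, 8=c, 9=a, 10=b. Every edge joins two different colors.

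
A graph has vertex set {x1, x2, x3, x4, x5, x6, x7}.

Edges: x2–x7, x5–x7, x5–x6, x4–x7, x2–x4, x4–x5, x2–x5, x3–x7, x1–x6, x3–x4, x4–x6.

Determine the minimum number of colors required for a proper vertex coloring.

x2, x4, x5, x7 are pairwise adjacent (a clique of size 4), so at least 4 colors are needed.
4 colors suffice: color red → {x1, x4}; color blue → {x6, x7}; color green → {x3, x5}; color yellow → {x2}. Each edge has distinct colors on its endpoints.

4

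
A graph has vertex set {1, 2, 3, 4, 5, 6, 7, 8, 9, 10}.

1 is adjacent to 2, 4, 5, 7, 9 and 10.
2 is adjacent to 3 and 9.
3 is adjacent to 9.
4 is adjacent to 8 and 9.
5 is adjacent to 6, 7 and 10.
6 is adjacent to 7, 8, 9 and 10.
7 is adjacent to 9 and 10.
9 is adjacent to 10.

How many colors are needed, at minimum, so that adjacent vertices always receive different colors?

4

6, 7, 9, 10 are mutually adjacent (a clique of size 4), so at least 4 colors are needed.
One proper 4-coloring: 1=blue, 2=green, 3=blue, 4=green, 5=red, 6=blue, 7=yellow, 8=red, 9=red, 10=green. Every edge joins two different colors.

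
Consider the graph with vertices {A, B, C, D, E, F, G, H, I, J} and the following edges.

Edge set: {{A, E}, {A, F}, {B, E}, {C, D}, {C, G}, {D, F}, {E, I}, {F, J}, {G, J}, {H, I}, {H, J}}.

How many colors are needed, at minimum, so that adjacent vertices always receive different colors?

The cycle F-D-C-G-J-F has odd length 5, so it cannot be 2-colored; at least 3 colors are needed.
One proper 3-coloring: A=2, B=2, C=1, D=2, E=1, F=1, G=3, H=1, I=2, J=2. Each edge has distinct colors on its endpoints.

3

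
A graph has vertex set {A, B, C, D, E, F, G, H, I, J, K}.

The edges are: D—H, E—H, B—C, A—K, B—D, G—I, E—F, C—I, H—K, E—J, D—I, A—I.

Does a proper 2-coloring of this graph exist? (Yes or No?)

The cycle D-H-K-A-I-D has odd length 5, so it cannot be 2-colored; at least 3 colors are needed.
So 2 colors are not enough.

No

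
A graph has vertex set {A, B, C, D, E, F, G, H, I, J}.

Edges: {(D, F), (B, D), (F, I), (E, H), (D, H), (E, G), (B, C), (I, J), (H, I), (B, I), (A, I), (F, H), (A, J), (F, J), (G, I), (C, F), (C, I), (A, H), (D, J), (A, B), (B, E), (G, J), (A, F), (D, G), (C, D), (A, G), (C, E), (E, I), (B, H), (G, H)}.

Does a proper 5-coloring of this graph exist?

Yes

The chromatic number is 4. A, F, I, J form a clique, so at least 4 colors are needed.
A valid assignment using 4 colors: A=4, B=3, C=2, D=1, E=4, F=3, G=3, H=2, I=1, J=2.
Since 5 ≥ 4, a proper 5-coloring certainly exists.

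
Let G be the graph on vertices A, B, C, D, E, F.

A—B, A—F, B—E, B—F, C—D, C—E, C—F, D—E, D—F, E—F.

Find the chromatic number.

4

C, D, E, F are mutually adjacent (a clique of size 4), so at least 4 colors are needed.
A valid assignment using 4 colors: A=blue, B=green, C=green, D=yellow, E=blue, F=red. Each edge has distinct colors on its endpoints.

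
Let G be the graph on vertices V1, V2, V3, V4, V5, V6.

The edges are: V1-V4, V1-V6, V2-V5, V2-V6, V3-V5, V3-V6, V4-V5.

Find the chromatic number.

3

The cycle V3-V5-V4-V1-V6-V3 has odd length 5, so it cannot be 2-colored; at least 3 colors are needed.
One proper 3-coloring: V1=3, V2=2, V3=2, V4=2, V5=1, V6=1. Each edge has distinct colors on its endpoints.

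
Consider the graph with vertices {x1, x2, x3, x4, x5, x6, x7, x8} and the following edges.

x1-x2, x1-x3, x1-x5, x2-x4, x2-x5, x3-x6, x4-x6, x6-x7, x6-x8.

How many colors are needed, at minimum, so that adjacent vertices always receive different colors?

x1, x2, x5 are mutually adjacent, so at least 3 colors are needed.
One proper 3-coloring: x1=1, x2=2, x3=2, x4=3, x5=3, x6=1, x7=2, x8=2. Each edge has distinct colors on its endpoints.

3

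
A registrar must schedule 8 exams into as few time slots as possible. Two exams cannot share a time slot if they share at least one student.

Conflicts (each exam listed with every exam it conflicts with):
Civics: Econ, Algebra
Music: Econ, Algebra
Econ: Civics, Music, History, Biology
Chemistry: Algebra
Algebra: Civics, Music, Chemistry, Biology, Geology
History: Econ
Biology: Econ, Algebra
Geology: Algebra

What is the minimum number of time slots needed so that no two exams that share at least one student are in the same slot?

2

Econ and Biology conflict, so at least 2 time slots are needed.
Using 2 time slots: Civics=2, Music=2, Econ=1, Chemistry=2, Algebra=1, History=2, Biology=2, Geology=2. No two conflicting exams share a time slot.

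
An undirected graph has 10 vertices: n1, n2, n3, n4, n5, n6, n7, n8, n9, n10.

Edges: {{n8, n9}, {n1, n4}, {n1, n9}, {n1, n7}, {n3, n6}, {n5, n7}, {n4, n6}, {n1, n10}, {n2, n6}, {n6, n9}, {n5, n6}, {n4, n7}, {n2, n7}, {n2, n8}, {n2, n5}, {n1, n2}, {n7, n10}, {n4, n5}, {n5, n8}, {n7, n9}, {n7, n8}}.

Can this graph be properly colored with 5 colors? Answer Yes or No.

The chromatic number is 4. n2, n5, n7, n8 form a clique, so at least 4 colors are needed.
One proper 4-coloring: n1=3, n2=2, n3=2, n4=2, n5=3, n6=1, n7=1, n8=4, n9=2, n10=2.
Since 5 ≥ 4, a proper 5-coloring certainly exists.

Yes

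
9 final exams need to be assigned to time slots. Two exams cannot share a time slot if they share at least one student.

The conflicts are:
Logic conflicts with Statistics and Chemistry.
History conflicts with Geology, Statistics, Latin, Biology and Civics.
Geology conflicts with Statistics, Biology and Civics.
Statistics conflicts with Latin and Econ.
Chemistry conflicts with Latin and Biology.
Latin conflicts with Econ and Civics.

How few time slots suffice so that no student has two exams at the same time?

3

Statistics, Latin, Econ pairwise conflict, so at least 3 time slots are needed.
3 time slots suffice: Logic=1, History=3, Geology=1, Statistics=2, Chemistry=3, Latin=1, Biology=2, Econ=3, Civics=2. Every pair that conflicts lands in different time slots.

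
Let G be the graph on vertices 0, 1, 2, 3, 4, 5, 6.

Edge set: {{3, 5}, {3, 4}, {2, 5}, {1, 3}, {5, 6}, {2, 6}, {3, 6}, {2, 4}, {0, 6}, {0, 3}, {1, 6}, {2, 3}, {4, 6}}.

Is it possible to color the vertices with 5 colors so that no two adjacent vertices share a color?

The chromatic number is 4. 2, 3, 4, 6 form a clique, so at least 4 colors are needed.
4 colors suffice: color red → {6}; color blue → {3}; color green → {0, 1, 2}; color yellow → {4, 5}.
Since 5 ≥ 4, a proper 5-coloring certainly exists.

Yes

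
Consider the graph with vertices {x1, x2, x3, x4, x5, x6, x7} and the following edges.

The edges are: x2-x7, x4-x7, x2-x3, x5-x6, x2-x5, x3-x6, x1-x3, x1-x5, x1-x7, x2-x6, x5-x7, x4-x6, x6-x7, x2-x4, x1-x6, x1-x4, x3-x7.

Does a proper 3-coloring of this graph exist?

No

x2, x4, x6, x7 are mutually adjacent (a clique of size 4), so at least 4 colors are needed.
So 3 colors are not enough.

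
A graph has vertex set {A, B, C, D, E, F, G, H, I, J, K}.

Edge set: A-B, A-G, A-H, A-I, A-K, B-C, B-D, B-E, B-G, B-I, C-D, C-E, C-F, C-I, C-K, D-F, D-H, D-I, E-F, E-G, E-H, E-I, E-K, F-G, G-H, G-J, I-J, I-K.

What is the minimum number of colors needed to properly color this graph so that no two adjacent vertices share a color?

4

B, C, E, I are pairwise adjacent (a clique of size 4), so at least 4 colors are needed.
4 colors suffice: color red → {A, D, E, J}; color blue → {G, I}; color green → {B, F, H, K}; color yellow → {C}. Every edge joins two different colors.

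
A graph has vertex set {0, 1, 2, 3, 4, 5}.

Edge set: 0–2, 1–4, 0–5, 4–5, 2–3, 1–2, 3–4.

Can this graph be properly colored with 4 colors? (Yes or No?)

Yes

The chromatic number is 3. The cycle 4-1-2-0-5-4 has odd length 5, so it cannot be 2-colored; at least 3 colors are needed.
3 colors suffice: color red → {2, 4}; color blue → {1, 3, 5}; color green → {0}.
Since 4 ≥ 3, a proper 4-coloring certainly exists.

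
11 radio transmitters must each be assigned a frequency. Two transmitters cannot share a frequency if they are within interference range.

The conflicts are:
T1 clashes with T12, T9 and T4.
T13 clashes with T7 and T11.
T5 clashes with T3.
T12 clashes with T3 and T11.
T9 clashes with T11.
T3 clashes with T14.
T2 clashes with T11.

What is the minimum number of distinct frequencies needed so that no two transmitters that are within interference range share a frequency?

T13 and T11 conflict, so at least 2 frequencies are needed.
A valid assignment using 2 frequencies: T1=1, T13=2, T5=2, T12=2, T7=1, T9=2, T3=1, T2=2, T14=2, T11=1, T4=2. Each listed conflict is separated.

2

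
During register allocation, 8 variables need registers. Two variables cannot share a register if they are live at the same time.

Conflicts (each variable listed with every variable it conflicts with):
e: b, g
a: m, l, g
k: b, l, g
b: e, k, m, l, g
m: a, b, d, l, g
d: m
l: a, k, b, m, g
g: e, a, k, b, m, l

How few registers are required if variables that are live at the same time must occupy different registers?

a, m, l, g pairwise conflict, so at least 4 registers are needed.
4 registers suffice: e=3, a=2, k=3, b=2, m=3, d=1, l=4, g=1. Each listed conflict is separated.

4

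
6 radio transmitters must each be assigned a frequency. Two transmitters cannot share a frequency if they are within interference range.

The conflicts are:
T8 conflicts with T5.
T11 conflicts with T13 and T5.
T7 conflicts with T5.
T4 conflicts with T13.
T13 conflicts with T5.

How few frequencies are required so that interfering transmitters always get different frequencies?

T11, T13, T5 all conflict with each other, so at least 3 frequencies are needed.
3 frequencies suffice: T8=2, T11=3, T7=2, T4=1, T13=2, T5=1. No two conflicting transmitters share a frequency.

3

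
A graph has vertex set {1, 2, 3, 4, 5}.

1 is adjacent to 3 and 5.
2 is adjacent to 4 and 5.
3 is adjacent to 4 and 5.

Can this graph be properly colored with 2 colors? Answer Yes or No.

No

1, 3, 5 form a triangle, so at least 3 colors are needed.
So 2 colors are not enough.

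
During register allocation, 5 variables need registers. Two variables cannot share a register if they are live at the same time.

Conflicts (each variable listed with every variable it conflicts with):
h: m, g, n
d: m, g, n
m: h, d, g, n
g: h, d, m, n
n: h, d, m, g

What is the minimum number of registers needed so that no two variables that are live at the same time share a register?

d, m, g, n all conflict with each other, so at least 4 registers are needed.
4 registers suffice: h=4, d=4, m=2, g=3, n=1. No two conflicting variables share a register.

4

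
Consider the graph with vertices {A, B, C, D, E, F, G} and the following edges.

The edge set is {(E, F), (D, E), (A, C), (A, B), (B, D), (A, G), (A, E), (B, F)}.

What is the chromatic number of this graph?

E and F are adjacent, so at least 2 colors are needed.
2 colors suffice: color red → {A, D, F}; color blue → {B, C, E, G}. Every edge joins two different colors.

2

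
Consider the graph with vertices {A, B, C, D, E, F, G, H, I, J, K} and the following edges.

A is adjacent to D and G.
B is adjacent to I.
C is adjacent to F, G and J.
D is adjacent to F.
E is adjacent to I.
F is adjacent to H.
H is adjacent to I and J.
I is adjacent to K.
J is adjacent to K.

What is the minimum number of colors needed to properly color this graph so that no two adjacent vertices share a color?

3

The cycle A-D-F-C-G-A has odd length 5, so it cannot be 2-colored; at least 3 colors are needed.
3 colors suffice: A=green, B=blue, C=blue, D=blue, E=blue, F=red, G=red, H=blue, I=red, J=red, K=blue. Every edge joins two different colors.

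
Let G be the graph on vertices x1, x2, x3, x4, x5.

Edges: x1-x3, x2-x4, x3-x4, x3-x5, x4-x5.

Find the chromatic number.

3

x3, x4, x5 are pairwise adjacent, so at least 3 colors are needed.
One proper 3-coloring: x1=1, x2=2, x3=2, x4=1, x5=3. No two adjacent vertices share a color.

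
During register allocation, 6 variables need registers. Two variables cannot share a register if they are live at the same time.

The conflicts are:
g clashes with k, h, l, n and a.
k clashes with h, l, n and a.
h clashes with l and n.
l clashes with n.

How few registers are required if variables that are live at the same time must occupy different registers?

5

g, k, h, l, n pairwise conflict, so at least 5 registers are needed.
5 registers suffice: register 1 → {g}; register 2 → {k}; register 3 → {l, a}; register 4 → {h}; register 5 → {n}. No two conflicting variables share a register.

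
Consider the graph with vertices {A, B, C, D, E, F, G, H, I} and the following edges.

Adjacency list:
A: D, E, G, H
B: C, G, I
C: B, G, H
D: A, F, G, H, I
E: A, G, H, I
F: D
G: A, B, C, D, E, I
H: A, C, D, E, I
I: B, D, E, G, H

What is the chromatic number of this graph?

B, G, I are mutually adjacent, so at least 3 colors are needed.
3 colors suffice: color red → {F, G, H}; color blue → {A, C, I}; color green → {B, D, E}. Each edge has distinct colors on its endpoints.

3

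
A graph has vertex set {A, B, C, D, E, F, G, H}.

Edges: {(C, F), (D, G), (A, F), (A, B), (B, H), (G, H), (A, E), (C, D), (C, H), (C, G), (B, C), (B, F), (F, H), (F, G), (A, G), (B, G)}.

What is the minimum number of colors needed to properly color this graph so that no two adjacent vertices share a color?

B, C, F, G, H are pairwise adjacent (a clique of size 5), so at least 5 colors are needed.
5 colors suffice: color red → {E, G}; color blue → {A, C}; color green → {B, D}; color yellow → {F}; color purple → {H}. Each edge has distinct colors on its endpoints.

5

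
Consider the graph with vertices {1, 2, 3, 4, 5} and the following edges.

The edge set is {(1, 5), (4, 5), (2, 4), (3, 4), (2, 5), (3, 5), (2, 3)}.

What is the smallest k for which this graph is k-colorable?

4

2, 3, 4, 5 form a clique, so at least 4 colors are needed.
4 colors suffice: color red → {5}; color blue → {1, 3}; color green → {2}; color yellow → {4}. Every edge joins two different colors.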